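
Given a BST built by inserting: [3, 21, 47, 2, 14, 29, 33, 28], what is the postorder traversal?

Tree insertion order: [3, 21, 47, 2, 14, 29, 33, 28]
Tree (level-order array): [3, 2, 21, None, None, 14, 47, None, None, 29, None, 28, 33]
Postorder traversal: [2, 14, 28, 33, 29, 47, 21, 3]


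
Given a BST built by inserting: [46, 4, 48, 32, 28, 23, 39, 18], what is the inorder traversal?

Tree insertion order: [46, 4, 48, 32, 28, 23, 39, 18]
Tree (level-order array): [46, 4, 48, None, 32, None, None, 28, 39, 23, None, None, None, 18]
Inorder traversal: [4, 18, 23, 28, 32, 39, 46, 48]


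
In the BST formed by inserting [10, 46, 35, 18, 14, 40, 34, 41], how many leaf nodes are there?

Tree built from: [10, 46, 35, 18, 14, 40, 34, 41]
Tree (level-order array): [10, None, 46, 35, None, 18, 40, 14, 34, None, 41]
Rule: A leaf has 0 children.
Per-node child counts:
  node 10: 1 child(ren)
  node 46: 1 child(ren)
  node 35: 2 child(ren)
  node 18: 2 child(ren)
  node 14: 0 child(ren)
  node 34: 0 child(ren)
  node 40: 1 child(ren)
  node 41: 0 child(ren)
Matching nodes: [14, 34, 41]
Count of leaf nodes: 3


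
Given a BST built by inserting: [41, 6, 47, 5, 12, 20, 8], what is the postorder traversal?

Tree insertion order: [41, 6, 47, 5, 12, 20, 8]
Tree (level-order array): [41, 6, 47, 5, 12, None, None, None, None, 8, 20]
Postorder traversal: [5, 8, 20, 12, 6, 47, 41]


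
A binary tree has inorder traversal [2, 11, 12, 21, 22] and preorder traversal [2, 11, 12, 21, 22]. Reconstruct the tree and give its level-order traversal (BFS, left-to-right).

Inorder:  [2, 11, 12, 21, 22]
Preorder: [2, 11, 12, 21, 22]
Algorithm: preorder visits root first, so consume preorder in order;
for each root, split the current inorder slice at that value into
left-subtree inorder and right-subtree inorder, then recurse.
Recursive splits:
  root=2; inorder splits into left=[], right=[11, 12, 21, 22]
  root=11; inorder splits into left=[], right=[12, 21, 22]
  root=12; inorder splits into left=[], right=[21, 22]
  root=21; inorder splits into left=[], right=[22]
  root=22; inorder splits into left=[], right=[]
Reconstructed level-order: [2, 11, 12, 21, 22]


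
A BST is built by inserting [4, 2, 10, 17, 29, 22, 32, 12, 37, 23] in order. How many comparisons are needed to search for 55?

Search path for 55: 4 -> 10 -> 17 -> 29 -> 32 -> 37
Found: False
Comparisons: 6


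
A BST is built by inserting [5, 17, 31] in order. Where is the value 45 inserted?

Starting tree (level order): [5, None, 17, None, 31]
Insertion path: 5 -> 17 -> 31
Result: insert 45 as right child of 31
Final tree (level order): [5, None, 17, None, 31, None, 45]


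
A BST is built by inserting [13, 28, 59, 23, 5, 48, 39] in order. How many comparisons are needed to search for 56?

Search path for 56: 13 -> 28 -> 59 -> 48
Found: False
Comparisons: 4


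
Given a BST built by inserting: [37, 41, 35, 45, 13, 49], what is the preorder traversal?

Tree insertion order: [37, 41, 35, 45, 13, 49]
Tree (level-order array): [37, 35, 41, 13, None, None, 45, None, None, None, 49]
Preorder traversal: [37, 35, 13, 41, 45, 49]


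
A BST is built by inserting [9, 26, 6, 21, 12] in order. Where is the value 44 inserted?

Starting tree (level order): [9, 6, 26, None, None, 21, None, 12]
Insertion path: 9 -> 26
Result: insert 44 as right child of 26
Final tree (level order): [9, 6, 26, None, None, 21, 44, 12]


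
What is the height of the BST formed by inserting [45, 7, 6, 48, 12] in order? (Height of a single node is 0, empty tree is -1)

Insertion order: [45, 7, 6, 48, 12]
Tree (level-order array): [45, 7, 48, 6, 12]
Compute height bottom-up (empty subtree = -1):
  height(6) = 1 + max(-1, -1) = 0
  height(12) = 1 + max(-1, -1) = 0
  height(7) = 1 + max(0, 0) = 1
  height(48) = 1 + max(-1, -1) = 0
  height(45) = 1 + max(1, 0) = 2
Height = 2


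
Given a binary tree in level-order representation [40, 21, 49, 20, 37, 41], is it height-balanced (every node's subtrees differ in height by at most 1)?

Tree (level-order array): [40, 21, 49, 20, 37, 41]
Definition: a tree is height-balanced if, at every node, |h(left) - h(right)| <= 1 (empty subtree has height -1).
Bottom-up per-node check:
  node 20: h_left=-1, h_right=-1, diff=0 [OK], height=0
  node 37: h_left=-1, h_right=-1, diff=0 [OK], height=0
  node 21: h_left=0, h_right=0, diff=0 [OK], height=1
  node 41: h_left=-1, h_right=-1, diff=0 [OK], height=0
  node 49: h_left=0, h_right=-1, diff=1 [OK], height=1
  node 40: h_left=1, h_right=1, diff=0 [OK], height=2
All nodes satisfy the balance condition.
Result: Balanced


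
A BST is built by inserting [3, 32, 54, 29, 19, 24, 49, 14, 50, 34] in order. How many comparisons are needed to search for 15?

Search path for 15: 3 -> 32 -> 29 -> 19 -> 14
Found: False
Comparisons: 5


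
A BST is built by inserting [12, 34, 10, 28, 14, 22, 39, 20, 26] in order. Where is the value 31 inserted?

Starting tree (level order): [12, 10, 34, None, None, 28, 39, 14, None, None, None, None, 22, 20, 26]
Insertion path: 12 -> 34 -> 28
Result: insert 31 as right child of 28
Final tree (level order): [12, 10, 34, None, None, 28, 39, 14, 31, None, None, None, 22, None, None, 20, 26]


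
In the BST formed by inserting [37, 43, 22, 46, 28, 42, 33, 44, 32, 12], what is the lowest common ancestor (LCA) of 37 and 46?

Tree insertion order: [37, 43, 22, 46, 28, 42, 33, 44, 32, 12]
Tree (level-order array): [37, 22, 43, 12, 28, 42, 46, None, None, None, 33, None, None, 44, None, 32]
In a BST, the LCA of p=37, q=46 is the first node v on the
root-to-leaf path with p <= v <= q (go left if both < v, right if both > v).
Walk from root:
  at 37: 37 <= 37 <= 46, this is the LCA
LCA = 37


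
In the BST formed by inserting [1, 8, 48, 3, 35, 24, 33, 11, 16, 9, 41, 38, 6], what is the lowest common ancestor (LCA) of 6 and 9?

Tree insertion order: [1, 8, 48, 3, 35, 24, 33, 11, 16, 9, 41, 38, 6]
Tree (level-order array): [1, None, 8, 3, 48, None, 6, 35, None, None, None, 24, 41, 11, 33, 38, None, 9, 16]
In a BST, the LCA of p=6, q=9 is the first node v on the
root-to-leaf path with p <= v <= q (go left if both < v, right if both > v).
Walk from root:
  at 1: both 6 and 9 > 1, go right
  at 8: 6 <= 8 <= 9, this is the LCA
LCA = 8


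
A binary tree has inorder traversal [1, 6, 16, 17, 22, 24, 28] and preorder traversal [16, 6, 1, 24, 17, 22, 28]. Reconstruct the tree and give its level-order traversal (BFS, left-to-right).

Inorder:  [1, 6, 16, 17, 22, 24, 28]
Preorder: [16, 6, 1, 24, 17, 22, 28]
Algorithm: preorder visits root first, so consume preorder in order;
for each root, split the current inorder slice at that value into
left-subtree inorder and right-subtree inorder, then recurse.
Recursive splits:
  root=16; inorder splits into left=[1, 6], right=[17, 22, 24, 28]
  root=6; inorder splits into left=[1], right=[]
  root=1; inorder splits into left=[], right=[]
  root=24; inorder splits into left=[17, 22], right=[28]
  root=17; inorder splits into left=[], right=[22]
  root=22; inorder splits into left=[], right=[]
  root=28; inorder splits into left=[], right=[]
Reconstructed level-order: [16, 6, 24, 1, 17, 28, 22]


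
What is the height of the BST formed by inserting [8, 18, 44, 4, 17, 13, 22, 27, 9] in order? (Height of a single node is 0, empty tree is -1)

Insertion order: [8, 18, 44, 4, 17, 13, 22, 27, 9]
Tree (level-order array): [8, 4, 18, None, None, 17, 44, 13, None, 22, None, 9, None, None, 27]
Compute height bottom-up (empty subtree = -1):
  height(4) = 1 + max(-1, -1) = 0
  height(9) = 1 + max(-1, -1) = 0
  height(13) = 1 + max(0, -1) = 1
  height(17) = 1 + max(1, -1) = 2
  height(27) = 1 + max(-1, -1) = 0
  height(22) = 1 + max(-1, 0) = 1
  height(44) = 1 + max(1, -1) = 2
  height(18) = 1 + max(2, 2) = 3
  height(8) = 1 + max(0, 3) = 4
Height = 4


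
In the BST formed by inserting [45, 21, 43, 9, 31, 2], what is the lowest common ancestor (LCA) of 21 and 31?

Tree insertion order: [45, 21, 43, 9, 31, 2]
Tree (level-order array): [45, 21, None, 9, 43, 2, None, 31]
In a BST, the LCA of p=21, q=31 is the first node v on the
root-to-leaf path with p <= v <= q (go left if both < v, right if both > v).
Walk from root:
  at 45: both 21 and 31 < 45, go left
  at 21: 21 <= 21 <= 31, this is the LCA
LCA = 21


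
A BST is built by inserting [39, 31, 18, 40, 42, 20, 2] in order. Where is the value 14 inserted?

Starting tree (level order): [39, 31, 40, 18, None, None, 42, 2, 20]
Insertion path: 39 -> 31 -> 18 -> 2
Result: insert 14 as right child of 2
Final tree (level order): [39, 31, 40, 18, None, None, 42, 2, 20, None, None, None, 14]


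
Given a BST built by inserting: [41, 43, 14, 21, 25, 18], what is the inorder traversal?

Tree insertion order: [41, 43, 14, 21, 25, 18]
Tree (level-order array): [41, 14, 43, None, 21, None, None, 18, 25]
Inorder traversal: [14, 18, 21, 25, 41, 43]


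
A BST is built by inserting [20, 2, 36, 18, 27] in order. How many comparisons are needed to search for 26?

Search path for 26: 20 -> 36 -> 27
Found: False
Comparisons: 3


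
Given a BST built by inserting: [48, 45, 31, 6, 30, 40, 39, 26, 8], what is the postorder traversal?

Tree insertion order: [48, 45, 31, 6, 30, 40, 39, 26, 8]
Tree (level-order array): [48, 45, None, 31, None, 6, 40, None, 30, 39, None, 26, None, None, None, 8]
Postorder traversal: [8, 26, 30, 6, 39, 40, 31, 45, 48]


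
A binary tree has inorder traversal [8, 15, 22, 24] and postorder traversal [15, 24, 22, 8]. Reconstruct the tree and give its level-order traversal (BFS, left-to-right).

Inorder:   [8, 15, 22, 24]
Postorder: [15, 24, 22, 8]
Algorithm: postorder visits root last, so walk postorder right-to-left;
each value is the root of the current inorder slice — split it at that
value, recurse on the right subtree first, then the left.
Recursive splits:
  root=8; inorder splits into left=[], right=[15, 22, 24]
  root=22; inorder splits into left=[15], right=[24]
  root=24; inorder splits into left=[], right=[]
  root=15; inorder splits into left=[], right=[]
Reconstructed level-order: [8, 22, 15, 24]


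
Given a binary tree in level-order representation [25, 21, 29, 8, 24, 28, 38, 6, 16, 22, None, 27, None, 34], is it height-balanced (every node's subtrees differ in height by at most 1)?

Tree (level-order array): [25, 21, 29, 8, 24, 28, 38, 6, 16, 22, None, 27, None, 34]
Definition: a tree is height-balanced if, at every node, |h(left) - h(right)| <= 1 (empty subtree has height -1).
Bottom-up per-node check:
  node 6: h_left=-1, h_right=-1, diff=0 [OK], height=0
  node 16: h_left=-1, h_right=-1, diff=0 [OK], height=0
  node 8: h_left=0, h_right=0, diff=0 [OK], height=1
  node 22: h_left=-1, h_right=-1, diff=0 [OK], height=0
  node 24: h_left=0, h_right=-1, diff=1 [OK], height=1
  node 21: h_left=1, h_right=1, diff=0 [OK], height=2
  node 27: h_left=-1, h_right=-1, diff=0 [OK], height=0
  node 28: h_left=0, h_right=-1, diff=1 [OK], height=1
  node 34: h_left=-1, h_right=-1, diff=0 [OK], height=0
  node 38: h_left=0, h_right=-1, diff=1 [OK], height=1
  node 29: h_left=1, h_right=1, diff=0 [OK], height=2
  node 25: h_left=2, h_right=2, diff=0 [OK], height=3
All nodes satisfy the balance condition.
Result: Balanced


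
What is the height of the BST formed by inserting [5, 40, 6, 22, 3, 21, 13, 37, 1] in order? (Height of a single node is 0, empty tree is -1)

Insertion order: [5, 40, 6, 22, 3, 21, 13, 37, 1]
Tree (level-order array): [5, 3, 40, 1, None, 6, None, None, None, None, 22, 21, 37, 13]
Compute height bottom-up (empty subtree = -1):
  height(1) = 1 + max(-1, -1) = 0
  height(3) = 1 + max(0, -1) = 1
  height(13) = 1 + max(-1, -1) = 0
  height(21) = 1 + max(0, -1) = 1
  height(37) = 1 + max(-1, -1) = 0
  height(22) = 1 + max(1, 0) = 2
  height(6) = 1 + max(-1, 2) = 3
  height(40) = 1 + max(3, -1) = 4
  height(5) = 1 + max(1, 4) = 5
Height = 5


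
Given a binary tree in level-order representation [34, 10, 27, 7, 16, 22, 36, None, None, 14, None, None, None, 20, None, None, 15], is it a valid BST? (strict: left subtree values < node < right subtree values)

Level-order array: [34, 10, 27, 7, 16, 22, 36, None, None, 14, None, None, None, 20, None, None, 15]
Validate using subtree bounds (lo, hi): at each node, require lo < value < hi,
then recurse left with hi=value and right with lo=value.
Preorder trace (stopping at first violation):
  at node 34 with bounds (-inf, +inf): OK
  at node 10 with bounds (-inf, 34): OK
  at node 7 with bounds (-inf, 10): OK
  at node 16 with bounds (10, 34): OK
  at node 14 with bounds (10, 16): OK
  at node 15 with bounds (14, 16): OK
  at node 27 with bounds (34, +inf): VIOLATION
Node 27 violates its bound: not (34 < 27 < +inf).
Result: Not a valid BST


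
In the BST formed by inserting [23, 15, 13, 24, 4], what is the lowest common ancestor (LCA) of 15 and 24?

Tree insertion order: [23, 15, 13, 24, 4]
Tree (level-order array): [23, 15, 24, 13, None, None, None, 4]
In a BST, the LCA of p=15, q=24 is the first node v on the
root-to-leaf path with p <= v <= q (go left if both < v, right if both > v).
Walk from root:
  at 23: 15 <= 23 <= 24, this is the LCA
LCA = 23


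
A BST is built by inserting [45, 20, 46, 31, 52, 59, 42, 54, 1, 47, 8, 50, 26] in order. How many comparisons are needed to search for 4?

Search path for 4: 45 -> 20 -> 1 -> 8
Found: False
Comparisons: 4


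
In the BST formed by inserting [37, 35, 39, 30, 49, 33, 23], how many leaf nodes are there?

Tree built from: [37, 35, 39, 30, 49, 33, 23]
Tree (level-order array): [37, 35, 39, 30, None, None, 49, 23, 33]
Rule: A leaf has 0 children.
Per-node child counts:
  node 37: 2 child(ren)
  node 35: 1 child(ren)
  node 30: 2 child(ren)
  node 23: 0 child(ren)
  node 33: 0 child(ren)
  node 39: 1 child(ren)
  node 49: 0 child(ren)
Matching nodes: [23, 33, 49]
Count of leaf nodes: 3


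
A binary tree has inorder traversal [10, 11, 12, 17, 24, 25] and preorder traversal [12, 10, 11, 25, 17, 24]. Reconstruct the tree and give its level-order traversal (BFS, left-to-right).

Inorder:  [10, 11, 12, 17, 24, 25]
Preorder: [12, 10, 11, 25, 17, 24]
Algorithm: preorder visits root first, so consume preorder in order;
for each root, split the current inorder slice at that value into
left-subtree inorder and right-subtree inorder, then recurse.
Recursive splits:
  root=12; inorder splits into left=[10, 11], right=[17, 24, 25]
  root=10; inorder splits into left=[], right=[11]
  root=11; inorder splits into left=[], right=[]
  root=25; inorder splits into left=[17, 24], right=[]
  root=17; inorder splits into left=[], right=[24]
  root=24; inorder splits into left=[], right=[]
Reconstructed level-order: [12, 10, 25, 11, 17, 24]


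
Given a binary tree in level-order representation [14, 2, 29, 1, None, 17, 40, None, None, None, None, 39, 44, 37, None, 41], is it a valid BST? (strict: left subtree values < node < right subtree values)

Level-order array: [14, 2, 29, 1, None, 17, 40, None, None, None, None, 39, 44, 37, None, 41]
Validate using subtree bounds (lo, hi): at each node, require lo < value < hi,
then recurse left with hi=value and right with lo=value.
Preorder trace (stopping at first violation):
  at node 14 with bounds (-inf, +inf): OK
  at node 2 with bounds (-inf, 14): OK
  at node 1 with bounds (-inf, 2): OK
  at node 29 with bounds (14, +inf): OK
  at node 17 with bounds (14, 29): OK
  at node 40 with bounds (29, +inf): OK
  at node 39 with bounds (29, 40): OK
  at node 37 with bounds (29, 39): OK
  at node 44 with bounds (40, +inf): OK
  at node 41 with bounds (40, 44): OK
No violation found at any node.
Result: Valid BST


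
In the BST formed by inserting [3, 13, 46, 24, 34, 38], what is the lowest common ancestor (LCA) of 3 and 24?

Tree insertion order: [3, 13, 46, 24, 34, 38]
Tree (level-order array): [3, None, 13, None, 46, 24, None, None, 34, None, 38]
In a BST, the LCA of p=3, q=24 is the first node v on the
root-to-leaf path with p <= v <= q (go left if both < v, right if both > v).
Walk from root:
  at 3: 3 <= 3 <= 24, this is the LCA
LCA = 3


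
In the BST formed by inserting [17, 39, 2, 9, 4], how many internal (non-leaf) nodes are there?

Tree built from: [17, 39, 2, 9, 4]
Tree (level-order array): [17, 2, 39, None, 9, None, None, 4]
Rule: An internal node has at least one child.
Per-node child counts:
  node 17: 2 child(ren)
  node 2: 1 child(ren)
  node 9: 1 child(ren)
  node 4: 0 child(ren)
  node 39: 0 child(ren)
Matching nodes: [17, 2, 9]
Count of internal (non-leaf) nodes: 3


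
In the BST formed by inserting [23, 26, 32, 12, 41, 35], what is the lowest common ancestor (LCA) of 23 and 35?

Tree insertion order: [23, 26, 32, 12, 41, 35]
Tree (level-order array): [23, 12, 26, None, None, None, 32, None, 41, 35]
In a BST, the LCA of p=23, q=35 is the first node v on the
root-to-leaf path with p <= v <= q (go left if both < v, right if both > v).
Walk from root:
  at 23: 23 <= 23 <= 35, this is the LCA
LCA = 23


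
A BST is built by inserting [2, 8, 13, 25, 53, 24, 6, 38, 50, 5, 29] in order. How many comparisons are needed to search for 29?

Search path for 29: 2 -> 8 -> 13 -> 25 -> 53 -> 38 -> 29
Found: True
Comparisons: 7


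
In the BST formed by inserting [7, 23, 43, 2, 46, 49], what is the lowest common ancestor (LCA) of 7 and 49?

Tree insertion order: [7, 23, 43, 2, 46, 49]
Tree (level-order array): [7, 2, 23, None, None, None, 43, None, 46, None, 49]
In a BST, the LCA of p=7, q=49 is the first node v on the
root-to-leaf path with p <= v <= q (go left if both < v, right if both > v).
Walk from root:
  at 7: 7 <= 7 <= 49, this is the LCA
LCA = 7


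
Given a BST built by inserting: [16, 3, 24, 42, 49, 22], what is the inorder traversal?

Tree insertion order: [16, 3, 24, 42, 49, 22]
Tree (level-order array): [16, 3, 24, None, None, 22, 42, None, None, None, 49]
Inorder traversal: [3, 16, 22, 24, 42, 49]


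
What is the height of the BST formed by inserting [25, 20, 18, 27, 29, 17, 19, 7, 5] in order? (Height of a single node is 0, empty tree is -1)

Insertion order: [25, 20, 18, 27, 29, 17, 19, 7, 5]
Tree (level-order array): [25, 20, 27, 18, None, None, 29, 17, 19, None, None, 7, None, None, None, 5]
Compute height bottom-up (empty subtree = -1):
  height(5) = 1 + max(-1, -1) = 0
  height(7) = 1 + max(0, -1) = 1
  height(17) = 1 + max(1, -1) = 2
  height(19) = 1 + max(-1, -1) = 0
  height(18) = 1 + max(2, 0) = 3
  height(20) = 1 + max(3, -1) = 4
  height(29) = 1 + max(-1, -1) = 0
  height(27) = 1 + max(-1, 0) = 1
  height(25) = 1 + max(4, 1) = 5
Height = 5


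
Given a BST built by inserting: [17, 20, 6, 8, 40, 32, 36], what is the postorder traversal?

Tree insertion order: [17, 20, 6, 8, 40, 32, 36]
Tree (level-order array): [17, 6, 20, None, 8, None, 40, None, None, 32, None, None, 36]
Postorder traversal: [8, 6, 36, 32, 40, 20, 17]


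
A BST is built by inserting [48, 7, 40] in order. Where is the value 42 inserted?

Starting tree (level order): [48, 7, None, None, 40]
Insertion path: 48 -> 7 -> 40
Result: insert 42 as right child of 40
Final tree (level order): [48, 7, None, None, 40, None, 42]


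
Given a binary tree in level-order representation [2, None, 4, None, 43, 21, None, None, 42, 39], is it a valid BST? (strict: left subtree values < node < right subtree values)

Level-order array: [2, None, 4, None, 43, 21, None, None, 42, 39]
Validate using subtree bounds (lo, hi): at each node, require lo < value < hi,
then recurse left with hi=value and right with lo=value.
Preorder trace (stopping at first violation):
  at node 2 with bounds (-inf, +inf): OK
  at node 4 with bounds (2, +inf): OK
  at node 43 with bounds (4, +inf): OK
  at node 21 with bounds (4, 43): OK
  at node 42 with bounds (21, 43): OK
  at node 39 with bounds (21, 42): OK
No violation found at any node.
Result: Valid BST


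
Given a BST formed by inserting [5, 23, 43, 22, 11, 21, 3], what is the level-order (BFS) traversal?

Tree insertion order: [5, 23, 43, 22, 11, 21, 3]
Tree (level-order array): [5, 3, 23, None, None, 22, 43, 11, None, None, None, None, 21]
BFS from the root, enqueuing left then right child of each popped node:
  queue [5] -> pop 5, enqueue [3, 23], visited so far: [5]
  queue [3, 23] -> pop 3, enqueue [none], visited so far: [5, 3]
  queue [23] -> pop 23, enqueue [22, 43], visited so far: [5, 3, 23]
  queue [22, 43] -> pop 22, enqueue [11], visited so far: [5, 3, 23, 22]
  queue [43, 11] -> pop 43, enqueue [none], visited so far: [5, 3, 23, 22, 43]
  queue [11] -> pop 11, enqueue [21], visited so far: [5, 3, 23, 22, 43, 11]
  queue [21] -> pop 21, enqueue [none], visited so far: [5, 3, 23, 22, 43, 11, 21]
Result: [5, 3, 23, 22, 43, 11, 21]


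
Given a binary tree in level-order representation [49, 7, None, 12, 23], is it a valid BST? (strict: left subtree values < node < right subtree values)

Level-order array: [49, 7, None, 12, 23]
Validate using subtree bounds (lo, hi): at each node, require lo < value < hi,
then recurse left with hi=value and right with lo=value.
Preorder trace (stopping at first violation):
  at node 49 with bounds (-inf, +inf): OK
  at node 7 with bounds (-inf, 49): OK
  at node 12 with bounds (-inf, 7): VIOLATION
Node 12 violates its bound: not (-inf < 12 < 7).
Result: Not a valid BST


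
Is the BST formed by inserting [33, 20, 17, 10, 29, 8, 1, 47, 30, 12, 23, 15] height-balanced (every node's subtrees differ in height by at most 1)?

Tree (level-order array): [33, 20, 47, 17, 29, None, None, 10, None, 23, 30, 8, 12, None, None, None, None, 1, None, None, 15]
Definition: a tree is height-balanced if, at every node, |h(left) - h(right)| <= 1 (empty subtree has height -1).
Bottom-up per-node check:
  node 1: h_left=-1, h_right=-1, diff=0 [OK], height=0
  node 8: h_left=0, h_right=-1, diff=1 [OK], height=1
  node 15: h_left=-1, h_right=-1, diff=0 [OK], height=0
  node 12: h_left=-1, h_right=0, diff=1 [OK], height=1
  node 10: h_left=1, h_right=1, diff=0 [OK], height=2
  node 17: h_left=2, h_right=-1, diff=3 [FAIL (|2--1|=3 > 1)], height=3
  node 23: h_left=-1, h_right=-1, diff=0 [OK], height=0
  node 30: h_left=-1, h_right=-1, diff=0 [OK], height=0
  node 29: h_left=0, h_right=0, diff=0 [OK], height=1
  node 20: h_left=3, h_right=1, diff=2 [FAIL (|3-1|=2 > 1)], height=4
  node 47: h_left=-1, h_right=-1, diff=0 [OK], height=0
  node 33: h_left=4, h_right=0, diff=4 [FAIL (|4-0|=4 > 1)], height=5
Node 17 violates the condition: |2 - -1| = 3 > 1.
Result: Not balanced


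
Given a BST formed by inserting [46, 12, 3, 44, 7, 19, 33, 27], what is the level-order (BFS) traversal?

Tree insertion order: [46, 12, 3, 44, 7, 19, 33, 27]
Tree (level-order array): [46, 12, None, 3, 44, None, 7, 19, None, None, None, None, 33, 27]
BFS from the root, enqueuing left then right child of each popped node:
  queue [46] -> pop 46, enqueue [12], visited so far: [46]
  queue [12] -> pop 12, enqueue [3, 44], visited so far: [46, 12]
  queue [3, 44] -> pop 3, enqueue [7], visited so far: [46, 12, 3]
  queue [44, 7] -> pop 44, enqueue [19], visited so far: [46, 12, 3, 44]
  queue [7, 19] -> pop 7, enqueue [none], visited so far: [46, 12, 3, 44, 7]
  queue [19] -> pop 19, enqueue [33], visited so far: [46, 12, 3, 44, 7, 19]
  queue [33] -> pop 33, enqueue [27], visited so far: [46, 12, 3, 44, 7, 19, 33]
  queue [27] -> pop 27, enqueue [none], visited so far: [46, 12, 3, 44, 7, 19, 33, 27]
Result: [46, 12, 3, 44, 7, 19, 33, 27]


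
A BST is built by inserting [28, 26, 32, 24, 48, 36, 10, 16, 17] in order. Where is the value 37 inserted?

Starting tree (level order): [28, 26, 32, 24, None, None, 48, 10, None, 36, None, None, 16, None, None, None, 17]
Insertion path: 28 -> 32 -> 48 -> 36
Result: insert 37 as right child of 36
Final tree (level order): [28, 26, 32, 24, None, None, 48, 10, None, 36, None, None, 16, None, 37, None, 17]


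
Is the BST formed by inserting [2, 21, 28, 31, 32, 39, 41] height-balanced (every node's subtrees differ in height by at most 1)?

Tree (level-order array): [2, None, 21, None, 28, None, 31, None, 32, None, 39, None, 41]
Definition: a tree is height-balanced if, at every node, |h(left) - h(right)| <= 1 (empty subtree has height -1).
Bottom-up per-node check:
  node 41: h_left=-1, h_right=-1, diff=0 [OK], height=0
  node 39: h_left=-1, h_right=0, diff=1 [OK], height=1
  node 32: h_left=-1, h_right=1, diff=2 [FAIL (|-1-1|=2 > 1)], height=2
  node 31: h_left=-1, h_right=2, diff=3 [FAIL (|-1-2|=3 > 1)], height=3
  node 28: h_left=-1, h_right=3, diff=4 [FAIL (|-1-3|=4 > 1)], height=4
  node 21: h_left=-1, h_right=4, diff=5 [FAIL (|-1-4|=5 > 1)], height=5
  node 2: h_left=-1, h_right=5, diff=6 [FAIL (|-1-5|=6 > 1)], height=6
Node 32 violates the condition: |-1 - 1| = 2 > 1.
Result: Not balanced


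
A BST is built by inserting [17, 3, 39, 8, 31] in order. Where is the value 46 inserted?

Starting tree (level order): [17, 3, 39, None, 8, 31]
Insertion path: 17 -> 39
Result: insert 46 as right child of 39
Final tree (level order): [17, 3, 39, None, 8, 31, 46]


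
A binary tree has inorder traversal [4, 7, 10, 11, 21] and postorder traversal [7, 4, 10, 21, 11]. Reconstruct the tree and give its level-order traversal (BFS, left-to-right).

Inorder:   [4, 7, 10, 11, 21]
Postorder: [7, 4, 10, 21, 11]
Algorithm: postorder visits root last, so walk postorder right-to-left;
each value is the root of the current inorder slice — split it at that
value, recurse on the right subtree first, then the left.
Recursive splits:
  root=11; inorder splits into left=[4, 7, 10], right=[21]
  root=21; inorder splits into left=[], right=[]
  root=10; inorder splits into left=[4, 7], right=[]
  root=4; inorder splits into left=[], right=[7]
  root=7; inorder splits into left=[], right=[]
Reconstructed level-order: [11, 10, 21, 4, 7]


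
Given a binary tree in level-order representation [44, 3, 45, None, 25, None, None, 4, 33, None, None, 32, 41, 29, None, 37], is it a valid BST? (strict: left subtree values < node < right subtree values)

Level-order array: [44, 3, 45, None, 25, None, None, 4, 33, None, None, 32, 41, 29, None, 37]
Validate using subtree bounds (lo, hi): at each node, require lo < value < hi,
then recurse left with hi=value and right with lo=value.
Preorder trace (stopping at first violation):
  at node 44 with bounds (-inf, +inf): OK
  at node 3 with bounds (-inf, 44): OK
  at node 25 with bounds (3, 44): OK
  at node 4 with bounds (3, 25): OK
  at node 33 with bounds (25, 44): OK
  at node 32 with bounds (25, 33): OK
  at node 29 with bounds (25, 32): OK
  at node 41 with bounds (33, 44): OK
  at node 37 with bounds (33, 41): OK
  at node 45 with bounds (44, +inf): OK
No violation found at any node.
Result: Valid BST


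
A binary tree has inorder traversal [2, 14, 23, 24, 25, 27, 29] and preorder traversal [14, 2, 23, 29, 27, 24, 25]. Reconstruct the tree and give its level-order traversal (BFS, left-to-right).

Inorder:  [2, 14, 23, 24, 25, 27, 29]
Preorder: [14, 2, 23, 29, 27, 24, 25]
Algorithm: preorder visits root first, so consume preorder in order;
for each root, split the current inorder slice at that value into
left-subtree inorder and right-subtree inorder, then recurse.
Recursive splits:
  root=14; inorder splits into left=[2], right=[23, 24, 25, 27, 29]
  root=2; inorder splits into left=[], right=[]
  root=23; inorder splits into left=[], right=[24, 25, 27, 29]
  root=29; inorder splits into left=[24, 25, 27], right=[]
  root=27; inorder splits into left=[24, 25], right=[]
  root=24; inorder splits into left=[], right=[25]
  root=25; inorder splits into left=[], right=[]
Reconstructed level-order: [14, 2, 23, 29, 27, 24, 25]


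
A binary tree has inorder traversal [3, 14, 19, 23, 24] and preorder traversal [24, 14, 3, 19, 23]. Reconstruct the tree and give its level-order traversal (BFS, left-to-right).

Inorder:  [3, 14, 19, 23, 24]
Preorder: [24, 14, 3, 19, 23]
Algorithm: preorder visits root first, so consume preorder in order;
for each root, split the current inorder slice at that value into
left-subtree inorder and right-subtree inorder, then recurse.
Recursive splits:
  root=24; inorder splits into left=[3, 14, 19, 23], right=[]
  root=14; inorder splits into left=[3], right=[19, 23]
  root=3; inorder splits into left=[], right=[]
  root=19; inorder splits into left=[], right=[23]
  root=23; inorder splits into left=[], right=[]
Reconstructed level-order: [24, 14, 3, 19, 23]


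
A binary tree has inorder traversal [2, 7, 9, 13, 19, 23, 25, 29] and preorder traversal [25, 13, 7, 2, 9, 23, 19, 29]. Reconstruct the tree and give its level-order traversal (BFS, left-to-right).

Inorder:  [2, 7, 9, 13, 19, 23, 25, 29]
Preorder: [25, 13, 7, 2, 9, 23, 19, 29]
Algorithm: preorder visits root first, so consume preorder in order;
for each root, split the current inorder slice at that value into
left-subtree inorder and right-subtree inorder, then recurse.
Recursive splits:
  root=25; inorder splits into left=[2, 7, 9, 13, 19, 23], right=[29]
  root=13; inorder splits into left=[2, 7, 9], right=[19, 23]
  root=7; inorder splits into left=[2], right=[9]
  root=2; inorder splits into left=[], right=[]
  root=9; inorder splits into left=[], right=[]
  root=23; inorder splits into left=[19], right=[]
  root=19; inorder splits into left=[], right=[]
  root=29; inorder splits into left=[], right=[]
Reconstructed level-order: [25, 13, 29, 7, 23, 2, 9, 19]


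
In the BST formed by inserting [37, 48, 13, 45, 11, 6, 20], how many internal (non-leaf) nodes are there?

Tree built from: [37, 48, 13, 45, 11, 6, 20]
Tree (level-order array): [37, 13, 48, 11, 20, 45, None, 6]
Rule: An internal node has at least one child.
Per-node child counts:
  node 37: 2 child(ren)
  node 13: 2 child(ren)
  node 11: 1 child(ren)
  node 6: 0 child(ren)
  node 20: 0 child(ren)
  node 48: 1 child(ren)
  node 45: 0 child(ren)
Matching nodes: [37, 13, 11, 48]
Count of internal (non-leaf) nodes: 4


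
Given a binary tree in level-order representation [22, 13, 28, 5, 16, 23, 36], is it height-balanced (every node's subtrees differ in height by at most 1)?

Tree (level-order array): [22, 13, 28, 5, 16, 23, 36]
Definition: a tree is height-balanced if, at every node, |h(left) - h(right)| <= 1 (empty subtree has height -1).
Bottom-up per-node check:
  node 5: h_left=-1, h_right=-1, diff=0 [OK], height=0
  node 16: h_left=-1, h_right=-1, diff=0 [OK], height=0
  node 13: h_left=0, h_right=0, diff=0 [OK], height=1
  node 23: h_left=-1, h_right=-1, diff=0 [OK], height=0
  node 36: h_left=-1, h_right=-1, diff=0 [OK], height=0
  node 28: h_left=0, h_right=0, diff=0 [OK], height=1
  node 22: h_left=1, h_right=1, diff=0 [OK], height=2
All nodes satisfy the balance condition.
Result: Balanced


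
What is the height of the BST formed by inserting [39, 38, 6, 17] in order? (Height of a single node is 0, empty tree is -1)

Insertion order: [39, 38, 6, 17]
Tree (level-order array): [39, 38, None, 6, None, None, 17]
Compute height bottom-up (empty subtree = -1):
  height(17) = 1 + max(-1, -1) = 0
  height(6) = 1 + max(-1, 0) = 1
  height(38) = 1 + max(1, -1) = 2
  height(39) = 1 + max(2, -1) = 3
Height = 3


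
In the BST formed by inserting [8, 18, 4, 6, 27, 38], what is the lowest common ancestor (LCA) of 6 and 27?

Tree insertion order: [8, 18, 4, 6, 27, 38]
Tree (level-order array): [8, 4, 18, None, 6, None, 27, None, None, None, 38]
In a BST, the LCA of p=6, q=27 is the first node v on the
root-to-leaf path with p <= v <= q (go left if both < v, right if both > v).
Walk from root:
  at 8: 6 <= 8 <= 27, this is the LCA
LCA = 8


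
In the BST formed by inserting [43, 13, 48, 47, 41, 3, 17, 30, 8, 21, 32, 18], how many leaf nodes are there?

Tree built from: [43, 13, 48, 47, 41, 3, 17, 30, 8, 21, 32, 18]
Tree (level-order array): [43, 13, 48, 3, 41, 47, None, None, 8, 17, None, None, None, None, None, None, 30, 21, 32, 18]
Rule: A leaf has 0 children.
Per-node child counts:
  node 43: 2 child(ren)
  node 13: 2 child(ren)
  node 3: 1 child(ren)
  node 8: 0 child(ren)
  node 41: 1 child(ren)
  node 17: 1 child(ren)
  node 30: 2 child(ren)
  node 21: 1 child(ren)
  node 18: 0 child(ren)
  node 32: 0 child(ren)
  node 48: 1 child(ren)
  node 47: 0 child(ren)
Matching nodes: [8, 18, 32, 47]
Count of leaf nodes: 4


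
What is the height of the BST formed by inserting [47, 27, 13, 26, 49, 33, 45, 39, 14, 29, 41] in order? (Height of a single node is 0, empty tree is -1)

Insertion order: [47, 27, 13, 26, 49, 33, 45, 39, 14, 29, 41]
Tree (level-order array): [47, 27, 49, 13, 33, None, None, None, 26, 29, 45, 14, None, None, None, 39, None, None, None, None, 41]
Compute height bottom-up (empty subtree = -1):
  height(14) = 1 + max(-1, -1) = 0
  height(26) = 1 + max(0, -1) = 1
  height(13) = 1 + max(-1, 1) = 2
  height(29) = 1 + max(-1, -1) = 0
  height(41) = 1 + max(-1, -1) = 0
  height(39) = 1 + max(-1, 0) = 1
  height(45) = 1 + max(1, -1) = 2
  height(33) = 1 + max(0, 2) = 3
  height(27) = 1 + max(2, 3) = 4
  height(49) = 1 + max(-1, -1) = 0
  height(47) = 1 + max(4, 0) = 5
Height = 5


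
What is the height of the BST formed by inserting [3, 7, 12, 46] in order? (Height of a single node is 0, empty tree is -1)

Insertion order: [3, 7, 12, 46]
Tree (level-order array): [3, None, 7, None, 12, None, 46]
Compute height bottom-up (empty subtree = -1):
  height(46) = 1 + max(-1, -1) = 0
  height(12) = 1 + max(-1, 0) = 1
  height(7) = 1 + max(-1, 1) = 2
  height(3) = 1 + max(-1, 2) = 3
Height = 3


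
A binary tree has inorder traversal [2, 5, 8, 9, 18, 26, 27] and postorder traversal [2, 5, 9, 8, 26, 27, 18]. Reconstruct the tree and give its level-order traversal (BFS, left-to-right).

Inorder:   [2, 5, 8, 9, 18, 26, 27]
Postorder: [2, 5, 9, 8, 26, 27, 18]
Algorithm: postorder visits root last, so walk postorder right-to-left;
each value is the root of the current inorder slice — split it at that
value, recurse on the right subtree first, then the left.
Recursive splits:
  root=18; inorder splits into left=[2, 5, 8, 9], right=[26, 27]
  root=27; inorder splits into left=[26], right=[]
  root=26; inorder splits into left=[], right=[]
  root=8; inorder splits into left=[2, 5], right=[9]
  root=9; inorder splits into left=[], right=[]
  root=5; inorder splits into left=[2], right=[]
  root=2; inorder splits into left=[], right=[]
Reconstructed level-order: [18, 8, 27, 5, 9, 26, 2]


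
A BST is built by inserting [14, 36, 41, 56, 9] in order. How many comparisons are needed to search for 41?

Search path for 41: 14 -> 36 -> 41
Found: True
Comparisons: 3


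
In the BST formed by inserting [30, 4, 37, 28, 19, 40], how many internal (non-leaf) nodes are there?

Tree built from: [30, 4, 37, 28, 19, 40]
Tree (level-order array): [30, 4, 37, None, 28, None, 40, 19]
Rule: An internal node has at least one child.
Per-node child counts:
  node 30: 2 child(ren)
  node 4: 1 child(ren)
  node 28: 1 child(ren)
  node 19: 0 child(ren)
  node 37: 1 child(ren)
  node 40: 0 child(ren)
Matching nodes: [30, 4, 28, 37]
Count of internal (non-leaf) nodes: 4


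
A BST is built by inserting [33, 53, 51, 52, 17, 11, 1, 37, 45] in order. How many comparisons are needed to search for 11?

Search path for 11: 33 -> 17 -> 11
Found: True
Comparisons: 3


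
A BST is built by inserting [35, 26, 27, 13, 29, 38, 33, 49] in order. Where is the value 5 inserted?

Starting tree (level order): [35, 26, 38, 13, 27, None, 49, None, None, None, 29, None, None, None, 33]
Insertion path: 35 -> 26 -> 13
Result: insert 5 as left child of 13
Final tree (level order): [35, 26, 38, 13, 27, None, 49, 5, None, None, 29, None, None, None, None, None, 33]


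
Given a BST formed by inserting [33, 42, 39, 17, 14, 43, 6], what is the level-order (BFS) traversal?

Tree insertion order: [33, 42, 39, 17, 14, 43, 6]
Tree (level-order array): [33, 17, 42, 14, None, 39, 43, 6]
BFS from the root, enqueuing left then right child of each popped node:
  queue [33] -> pop 33, enqueue [17, 42], visited so far: [33]
  queue [17, 42] -> pop 17, enqueue [14], visited so far: [33, 17]
  queue [42, 14] -> pop 42, enqueue [39, 43], visited so far: [33, 17, 42]
  queue [14, 39, 43] -> pop 14, enqueue [6], visited so far: [33, 17, 42, 14]
  queue [39, 43, 6] -> pop 39, enqueue [none], visited so far: [33, 17, 42, 14, 39]
  queue [43, 6] -> pop 43, enqueue [none], visited so far: [33, 17, 42, 14, 39, 43]
  queue [6] -> pop 6, enqueue [none], visited so far: [33, 17, 42, 14, 39, 43, 6]
Result: [33, 17, 42, 14, 39, 43, 6]


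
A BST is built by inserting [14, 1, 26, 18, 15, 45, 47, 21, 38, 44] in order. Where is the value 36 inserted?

Starting tree (level order): [14, 1, 26, None, None, 18, 45, 15, 21, 38, 47, None, None, None, None, None, 44]
Insertion path: 14 -> 26 -> 45 -> 38
Result: insert 36 as left child of 38
Final tree (level order): [14, 1, 26, None, None, 18, 45, 15, 21, 38, 47, None, None, None, None, 36, 44]


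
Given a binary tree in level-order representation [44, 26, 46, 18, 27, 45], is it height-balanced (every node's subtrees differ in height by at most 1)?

Tree (level-order array): [44, 26, 46, 18, 27, 45]
Definition: a tree is height-balanced if, at every node, |h(left) - h(right)| <= 1 (empty subtree has height -1).
Bottom-up per-node check:
  node 18: h_left=-1, h_right=-1, diff=0 [OK], height=0
  node 27: h_left=-1, h_right=-1, diff=0 [OK], height=0
  node 26: h_left=0, h_right=0, diff=0 [OK], height=1
  node 45: h_left=-1, h_right=-1, diff=0 [OK], height=0
  node 46: h_left=0, h_right=-1, diff=1 [OK], height=1
  node 44: h_left=1, h_right=1, diff=0 [OK], height=2
All nodes satisfy the balance condition.
Result: Balanced


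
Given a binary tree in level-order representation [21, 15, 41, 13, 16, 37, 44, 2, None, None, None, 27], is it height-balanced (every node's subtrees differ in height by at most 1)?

Tree (level-order array): [21, 15, 41, 13, 16, 37, 44, 2, None, None, None, 27]
Definition: a tree is height-balanced if, at every node, |h(left) - h(right)| <= 1 (empty subtree has height -1).
Bottom-up per-node check:
  node 2: h_left=-1, h_right=-1, diff=0 [OK], height=0
  node 13: h_left=0, h_right=-1, diff=1 [OK], height=1
  node 16: h_left=-1, h_right=-1, diff=0 [OK], height=0
  node 15: h_left=1, h_right=0, diff=1 [OK], height=2
  node 27: h_left=-1, h_right=-1, diff=0 [OK], height=0
  node 37: h_left=0, h_right=-1, diff=1 [OK], height=1
  node 44: h_left=-1, h_right=-1, diff=0 [OK], height=0
  node 41: h_left=1, h_right=0, diff=1 [OK], height=2
  node 21: h_left=2, h_right=2, diff=0 [OK], height=3
All nodes satisfy the balance condition.
Result: Balanced


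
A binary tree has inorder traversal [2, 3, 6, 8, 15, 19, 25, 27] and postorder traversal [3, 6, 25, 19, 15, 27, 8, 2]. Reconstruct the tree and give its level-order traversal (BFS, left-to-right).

Inorder:   [2, 3, 6, 8, 15, 19, 25, 27]
Postorder: [3, 6, 25, 19, 15, 27, 8, 2]
Algorithm: postorder visits root last, so walk postorder right-to-left;
each value is the root of the current inorder slice — split it at that
value, recurse on the right subtree first, then the left.
Recursive splits:
  root=2; inorder splits into left=[], right=[3, 6, 8, 15, 19, 25, 27]
  root=8; inorder splits into left=[3, 6], right=[15, 19, 25, 27]
  root=27; inorder splits into left=[15, 19, 25], right=[]
  root=15; inorder splits into left=[], right=[19, 25]
  root=19; inorder splits into left=[], right=[25]
  root=25; inorder splits into left=[], right=[]
  root=6; inorder splits into left=[3], right=[]
  root=3; inorder splits into left=[], right=[]
Reconstructed level-order: [2, 8, 6, 27, 3, 15, 19, 25]


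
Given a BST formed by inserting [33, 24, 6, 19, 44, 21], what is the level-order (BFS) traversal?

Tree insertion order: [33, 24, 6, 19, 44, 21]
Tree (level-order array): [33, 24, 44, 6, None, None, None, None, 19, None, 21]
BFS from the root, enqueuing left then right child of each popped node:
  queue [33] -> pop 33, enqueue [24, 44], visited so far: [33]
  queue [24, 44] -> pop 24, enqueue [6], visited so far: [33, 24]
  queue [44, 6] -> pop 44, enqueue [none], visited so far: [33, 24, 44]
  queue [6] -> pop 6, enqueue [19], visited so far: [33, 24, 44, 6]
  queue [19] -> pop 19, enqueue [21], visited so far: [33, 24, 44, 6, 19]
  queue [21] -> pop 21, enqueue [none], visited so far: [33, 24, 44, 6, 19, 21]
Result: [33, 24, 44, 6, 19, 21]
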